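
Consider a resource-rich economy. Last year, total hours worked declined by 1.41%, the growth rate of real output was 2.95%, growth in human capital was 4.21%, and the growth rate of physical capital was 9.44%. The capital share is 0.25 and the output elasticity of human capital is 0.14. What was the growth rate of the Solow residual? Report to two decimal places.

0.86%

Labor's share = 1 − 0.25 − 0.14 = 0.61.
Physical capital: 0.25 × 9.44 = 2.36 pp.
Human capital: 0.14 × 4.21 = 0.5894 pp.
Total hours worked: 0.61 × (-1.41) = -0.8601 pp.
TFP growth = 2.95 − 2.0893 = 0.8607%.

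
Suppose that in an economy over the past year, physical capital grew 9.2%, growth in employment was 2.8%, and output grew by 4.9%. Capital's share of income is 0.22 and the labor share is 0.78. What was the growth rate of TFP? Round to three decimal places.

TFP growth was 0.692%.

Labor's share = 1 − 0.22 = 0.78.
Physical capital: 0.22 × 9.2 = 2.024 pp.
Employment: 0.78 × 2.8 = 2.184 pp.
TFP growth = 4.9 − 4.208 = 0.692%.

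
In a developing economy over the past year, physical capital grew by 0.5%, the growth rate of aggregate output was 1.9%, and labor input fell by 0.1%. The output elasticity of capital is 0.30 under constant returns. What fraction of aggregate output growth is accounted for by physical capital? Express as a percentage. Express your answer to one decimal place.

Physical capital contributed 0.3 × 0.5 = 0.15 pp.
Share of growth = 0.15 / 1.9 × 100 = 7.895%.

Physical capital accounted for 7.9% of growth.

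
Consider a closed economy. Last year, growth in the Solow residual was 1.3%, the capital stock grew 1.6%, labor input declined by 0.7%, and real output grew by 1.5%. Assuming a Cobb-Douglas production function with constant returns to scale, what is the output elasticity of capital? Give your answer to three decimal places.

The output elasticity of capital is 0.391.

gY = gA + α·gK + (1−α)·gL, so gY − gA − gL = α(gK − gL).
1.5 − 1.3 + 0.7 = α × (1.6 − (-0.7)).
0.9 = 2.3 α, so α = 0.3913.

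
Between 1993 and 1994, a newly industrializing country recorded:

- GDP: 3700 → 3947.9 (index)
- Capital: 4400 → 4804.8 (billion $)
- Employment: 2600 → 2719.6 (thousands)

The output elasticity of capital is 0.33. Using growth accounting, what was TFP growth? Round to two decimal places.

GDP growth = (3947.9 − 3700) / 3700 = 6.7%.
Capital growth = (4804.8 − 4400) / 4400 = 9.2%.
Employment growth = (2719.6 − 2600) / 2600 = 4.6%.
Labor's share = 1 − 0.33 = 0.67.
Capital: 0.33 × 9.2 = 3.036 pp.
Employment: 0.67 × 4.6 = 3.082 pp.
TFP growth = 6.7 − 6.118 = 0.582%.

0.58%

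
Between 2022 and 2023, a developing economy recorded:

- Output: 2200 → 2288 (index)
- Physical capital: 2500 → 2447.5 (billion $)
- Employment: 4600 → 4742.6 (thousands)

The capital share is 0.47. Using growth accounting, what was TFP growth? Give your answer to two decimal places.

TFP growth was 3.34%.

Output growth = (2288 − 2200) / 2200 = 4%.
Physical capital growth = (2447.5 − 2500) / 2500 = -2.1%.
Employment growth = (4742.6 − 4600) / 4600 = 3.1%.
Labor's share = 1 − 0.47 = 0.53.
Physical capital: 0.47 × (-2.1) = -0.987 pp.
Employment: 0.53 × 3.1 = 1.643 pp.
TFP growth = 4 − 0.656 = 3.344%.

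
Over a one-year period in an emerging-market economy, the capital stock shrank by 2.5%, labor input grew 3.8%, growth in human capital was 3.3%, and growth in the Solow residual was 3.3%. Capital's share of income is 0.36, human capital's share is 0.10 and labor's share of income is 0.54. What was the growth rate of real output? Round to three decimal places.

Labor's share = 1 − 0.36 − 0.1 = 0.54.
The capital stock: 0.36 × (-2.5) = -0.9 pp.
Human capital: 0.1 × 3.3 = 0.33 pp.
Labor input: 0.54 × 3.8 = 2.052 pp.
Output growth = 3.3 + 1.482 = 4.782%.

Real output grew 4.782%.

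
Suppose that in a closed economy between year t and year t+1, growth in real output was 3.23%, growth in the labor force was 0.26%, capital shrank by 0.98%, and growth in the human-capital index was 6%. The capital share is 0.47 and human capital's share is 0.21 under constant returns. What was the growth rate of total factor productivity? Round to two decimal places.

Labor's share = 1 − 0.47 − 0.21 = 0.32.
Capital: 0.47 × (-0.98) = -0.4606 pp.
The human-capital index: 0.21 × 6 = 1.26 pp.
The labor force: 0.32 × 0.26 = 0.0832 pp.
TFP growth = 3.23 − 0.8826 = 2.3474%.

Total factor productivity grew 2.35%.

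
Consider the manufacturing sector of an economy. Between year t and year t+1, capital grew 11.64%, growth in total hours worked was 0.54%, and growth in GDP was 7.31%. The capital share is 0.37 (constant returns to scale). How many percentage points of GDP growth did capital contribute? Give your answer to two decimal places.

Contribution = share × growth = 0.37 × 11.64 = 4.3068 pp.

4.31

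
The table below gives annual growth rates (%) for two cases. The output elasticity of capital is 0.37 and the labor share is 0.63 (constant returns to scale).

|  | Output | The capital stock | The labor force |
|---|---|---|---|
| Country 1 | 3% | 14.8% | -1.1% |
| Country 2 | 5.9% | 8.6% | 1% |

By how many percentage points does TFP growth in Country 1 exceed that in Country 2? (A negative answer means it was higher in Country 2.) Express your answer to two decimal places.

Labor's share = 1 − 0.37 = 0.63.
Country 1: TFP = 3 − 5.476 + 0.693 = -1.783%.
Country 2: TFP = 5.9 − 3.182 − 0.63 = 2.088%.
Difference = -1.783 − (2.088) = -3.871 pp.

-3.87 percentage points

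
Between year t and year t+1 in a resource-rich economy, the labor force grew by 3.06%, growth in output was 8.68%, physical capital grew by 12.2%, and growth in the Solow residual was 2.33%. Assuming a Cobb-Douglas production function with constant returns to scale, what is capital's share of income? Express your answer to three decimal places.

α = 0.360

gY = gA + α·gK + (1−α)·gL, so gY − gA − gL = α(gK − gL).
8.68 − 2.33 − 3.06 = α × (12.2 − 3.06).
3.29 = 9.14 α, so α = 0.35996.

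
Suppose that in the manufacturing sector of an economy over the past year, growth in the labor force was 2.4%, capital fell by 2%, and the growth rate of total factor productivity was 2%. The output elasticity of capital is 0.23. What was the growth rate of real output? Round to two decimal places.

Real output growth was 3.39%.

Labor's share = 1 − 0.23 = 0.77.
Capital: 0.23 × (-2) = -0.46 pp.
The labor force: 0.77 × 2.4 = 1.848 pp.
Output growth = 2 + 1.388 = 3.388%.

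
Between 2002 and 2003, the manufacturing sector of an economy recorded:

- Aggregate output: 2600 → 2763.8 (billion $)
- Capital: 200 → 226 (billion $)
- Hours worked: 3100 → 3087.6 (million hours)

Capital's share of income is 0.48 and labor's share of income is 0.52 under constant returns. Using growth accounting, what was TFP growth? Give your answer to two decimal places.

0.27%

Aggregate output growth = (2763.8 − 2600) / 2600 = 6.3%.
Capital growth = (226 − 200) / 200 = 13%.
Hours worked growth = (3087.6 − 3100) / 3100 = -0.4%.
Labor's share = 1 − 0.48 = 0.52.
Capital: 0.48 × 13 = 6.24 pp.
Hours worked: 0.52 × (-0.4) = -0.208 pp.
TFP growth = 6.3 − 6.032 = 0.268%.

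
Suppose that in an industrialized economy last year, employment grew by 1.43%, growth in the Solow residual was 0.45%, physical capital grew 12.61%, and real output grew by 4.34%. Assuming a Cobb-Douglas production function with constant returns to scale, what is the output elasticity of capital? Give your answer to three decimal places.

gY = gA + α·gK + (1−α)·gL, so gY − gA − gL = α(gK − gL).
4.34 − 0.45 − 1.43 = α × (12.61 − 1.43).
2.46 = 11.18 α, so α = 0.22004.

α = 0.220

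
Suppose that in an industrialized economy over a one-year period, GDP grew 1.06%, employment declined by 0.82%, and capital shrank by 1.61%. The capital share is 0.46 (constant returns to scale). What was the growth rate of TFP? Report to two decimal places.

TFP grew 2.24%.

Labor's share = 1 − 0.46 = 0.54.
Capital: 0.46 × (-1.61) = -0.7406 pp.
Employment: 0.54 × (-0.82) = -0.4428 pp.
TFP growth = 1.06 + 1.1834 = 2.2434%.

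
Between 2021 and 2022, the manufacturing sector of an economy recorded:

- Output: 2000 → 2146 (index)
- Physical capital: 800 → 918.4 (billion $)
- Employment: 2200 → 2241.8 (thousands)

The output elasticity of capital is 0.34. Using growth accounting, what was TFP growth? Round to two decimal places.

TFP grew 1.01%.

Output growth = (2146 − 2000) / 2000 = 7.3%.
Physical capital growth = (918.4 − 800) / 800 = 14.8%.
Employment growth = (2241.8 − 2200) / 2200 = 1.9%.
Labor's share = 1 − 0.34 = 0.66.
Physical capital: 0.34 × 14.8 = 5.032 pp.
Employment: 0.66 × 1.9 = 1.254 pp.
TFP growth = 7.3 − 6.286 = 1.014%.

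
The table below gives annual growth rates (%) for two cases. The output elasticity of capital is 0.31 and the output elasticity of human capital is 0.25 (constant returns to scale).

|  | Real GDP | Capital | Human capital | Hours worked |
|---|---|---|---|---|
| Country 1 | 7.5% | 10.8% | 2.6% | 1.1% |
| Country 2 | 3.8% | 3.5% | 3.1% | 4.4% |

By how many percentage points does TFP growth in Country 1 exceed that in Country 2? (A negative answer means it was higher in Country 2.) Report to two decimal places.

Labor's share = 1 − 0.31 − 0.25 = 0.44.
Country 1: TFP = 7.5 − 3.348 − 0.65 − 0.484 = 3.018%.
Country 2: TFP = 3.8 − 1.085 − 0.775 − 1.936 = 0.004%.
Difference = 3.018 − (0.004) = 3.014 pp.

3.01 percentage points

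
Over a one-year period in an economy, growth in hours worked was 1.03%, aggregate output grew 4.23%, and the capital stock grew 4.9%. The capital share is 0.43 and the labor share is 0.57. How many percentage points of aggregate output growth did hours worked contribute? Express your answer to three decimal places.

0.587

Labor's share = 1 − 0.43 = 0.57.
Contribution = share × growth = 0.57 × 1.03 = 0.5871 pp.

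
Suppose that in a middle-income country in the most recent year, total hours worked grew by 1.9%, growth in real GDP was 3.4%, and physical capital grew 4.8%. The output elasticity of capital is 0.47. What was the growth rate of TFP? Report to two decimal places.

Labor's share = 1 − 0.47 = 0.53.
Physical capital: 0.47 × 4.8 = 2.256 pp.
Total hours worked: 0.53 × 1.9 = 1.007 pp.
TFP growth = 3.4 − 3.263 = 0.137%.

0.14%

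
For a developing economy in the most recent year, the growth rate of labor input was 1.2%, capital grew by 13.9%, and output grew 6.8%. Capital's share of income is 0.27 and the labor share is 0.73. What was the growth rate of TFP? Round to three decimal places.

Labor's share = 1 − 0.27 = 0.73.
Capital: 0.27 × 13.9 = 3.753 pp.
Labor input: 0.73 × 1.2 = 0.876 pp.
TFP growth = 6.8 − 4.629 = 2.171%.

2.171%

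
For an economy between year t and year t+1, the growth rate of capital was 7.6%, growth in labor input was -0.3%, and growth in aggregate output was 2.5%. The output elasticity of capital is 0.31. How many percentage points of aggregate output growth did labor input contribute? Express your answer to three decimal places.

-0.207 percentage points

Labor's share = 1 − 0.31 = 0.69.
Contribution = share × growth = 0.69 × (-0.3) = -0.207 pp.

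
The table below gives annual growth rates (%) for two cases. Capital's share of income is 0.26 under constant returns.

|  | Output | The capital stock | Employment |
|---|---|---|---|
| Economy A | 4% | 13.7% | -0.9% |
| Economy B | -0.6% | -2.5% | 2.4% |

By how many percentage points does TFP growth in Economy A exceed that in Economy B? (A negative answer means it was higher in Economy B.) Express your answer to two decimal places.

2.83 percentage points

Labor's share = 1 − 0.26 = 0.74.
Economy A: TFP = 4 − 3.562 + 0.666 = 1.104%.
Economy B: TFP = -0.6 + 0.65 − 1.776 = -1.726%.
Difference = 1.104 − (-1.726) = 2.83 pp.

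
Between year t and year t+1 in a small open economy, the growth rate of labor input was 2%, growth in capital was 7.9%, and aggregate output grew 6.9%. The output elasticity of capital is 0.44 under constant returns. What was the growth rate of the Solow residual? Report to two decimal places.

The Solow residual growth was 2.30%.

Labor's share = 1 − 0.44 = 0.56.
Capital: 0.44 × 7.9 = 3.476 pp.
Labor input: 0.56 × 2 = 1.12 pp.
TFP growth = 6.9 − 4.596 = 2.304%.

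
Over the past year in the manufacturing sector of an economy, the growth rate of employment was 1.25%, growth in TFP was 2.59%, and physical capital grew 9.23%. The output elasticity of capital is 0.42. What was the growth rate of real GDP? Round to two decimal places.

Labor's share = 1 − 0.42 = 0.58.
Physical capital: 0.42 × 9.23 = 3.8766 pp.
Employment: 0.58 × 1.25 = 0.725 pp.
Output growth = 2.59 + 4.6016 = 7.1916%.

7.19%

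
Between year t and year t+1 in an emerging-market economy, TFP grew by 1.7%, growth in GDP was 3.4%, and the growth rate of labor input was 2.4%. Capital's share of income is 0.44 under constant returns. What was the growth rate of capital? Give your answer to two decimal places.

Labor's share = 1 − 0.44 = 0.56.
gY = gA + 0.56×2.4 + 0.44×g.
0.44×g = 3.4 − 1.7 − 1.344 = 0.356.
g = 0.356 / 0.44 = 0.8091%.

Capital growth was 0.81%.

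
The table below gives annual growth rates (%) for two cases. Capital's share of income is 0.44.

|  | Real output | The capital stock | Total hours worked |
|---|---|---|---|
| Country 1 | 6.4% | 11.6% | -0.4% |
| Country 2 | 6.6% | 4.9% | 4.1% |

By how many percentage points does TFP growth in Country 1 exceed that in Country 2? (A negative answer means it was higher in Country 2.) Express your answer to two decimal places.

-0.63 percentage points

Labor's share = 1 − 0.44 = 0.56.
Country 1: TFP = 6.4 − 5.104 + 0.224 = 1.52%.
Country 2: TFP = 6.6 − 2.156 − 2.296 = 2.148%.
Difference = 1.52 − (2.148) = -0.628 pp.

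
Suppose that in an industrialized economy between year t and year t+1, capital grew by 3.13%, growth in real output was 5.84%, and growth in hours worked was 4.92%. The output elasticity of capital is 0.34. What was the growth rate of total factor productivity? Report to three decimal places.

Labor's share = 1 − 0.34 = 0.66.
Capital: 0.34 × 3.13 = 1.0642 pp.
Hours worked: 0.66 × 4.92 = 3.2472 pp.
TFP growth = 5.84 − 4.3114 = 1.5286%.

Total factor productivity grew 1.529%.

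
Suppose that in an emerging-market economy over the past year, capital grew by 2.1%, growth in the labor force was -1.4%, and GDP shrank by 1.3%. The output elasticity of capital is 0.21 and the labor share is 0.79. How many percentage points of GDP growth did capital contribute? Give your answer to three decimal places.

0.441 percentage points

Contribution = share × growth = 0.21 × 2.1 = 0.441 pp.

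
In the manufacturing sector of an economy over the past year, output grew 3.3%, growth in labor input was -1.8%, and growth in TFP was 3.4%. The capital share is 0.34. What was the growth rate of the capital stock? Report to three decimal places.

Labor's share = 1 − 0.34 = 0.66.
gY = gA + 0.66×(-1.8) + 0.34×g.
0.34×g = 3.3 − 3.4 + 1.188 = 1.088.
g = 1.088 / 0.34 = 3.2%.

3.200%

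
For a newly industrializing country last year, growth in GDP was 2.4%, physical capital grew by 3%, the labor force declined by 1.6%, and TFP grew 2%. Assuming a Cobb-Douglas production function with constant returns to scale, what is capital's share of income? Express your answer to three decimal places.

α = 0.435

gY = gA + α·gK + (1−α)·gL, so gY − gA − gL = α(gK − gL).
2.4 − 2 + 1.6 = α × (3 − (-1.6)).
2 = 4.6 α, so α = 0.43478.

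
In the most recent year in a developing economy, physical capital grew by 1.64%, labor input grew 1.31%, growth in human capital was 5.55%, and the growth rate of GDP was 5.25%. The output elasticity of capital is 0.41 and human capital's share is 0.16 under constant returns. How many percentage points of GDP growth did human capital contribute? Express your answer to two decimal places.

0.89 pp

Contribution = share × growth = 0.16 × 5.55 = 0.888 pp.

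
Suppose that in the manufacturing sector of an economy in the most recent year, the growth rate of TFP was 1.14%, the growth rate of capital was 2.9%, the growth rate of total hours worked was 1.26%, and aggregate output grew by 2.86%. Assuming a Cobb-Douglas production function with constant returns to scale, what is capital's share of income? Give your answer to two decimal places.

gY = gA + α·gK + (1−α)·gL, so gY − gA − gL = α(gK − gL).
2.86 − 1.14 − 1.26 = α × (2.9 − 1.26).
0.46 = 1.64 α, so α = 0.2805.

0.28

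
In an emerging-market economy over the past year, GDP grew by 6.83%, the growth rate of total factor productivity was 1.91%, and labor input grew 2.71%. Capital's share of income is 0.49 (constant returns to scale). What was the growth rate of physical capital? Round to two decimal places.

Physical capital growth was 7.22%.

Labor's share = 1 − 0.49 = 0.51.
gY = gA + 0.51×2.71 + 0.49×g.
0.49×g = 6.83 − 1.91 − 1.3821 = 3.5379.
g = 3.5379 / 0.49 = 7.2202%.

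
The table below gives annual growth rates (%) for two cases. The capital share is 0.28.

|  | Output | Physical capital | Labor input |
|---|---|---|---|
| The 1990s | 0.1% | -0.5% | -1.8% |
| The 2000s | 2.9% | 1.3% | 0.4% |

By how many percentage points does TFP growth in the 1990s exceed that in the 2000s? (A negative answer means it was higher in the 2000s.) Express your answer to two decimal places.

-0.71 percentage points

Labor's share = 1 − 0.28 = 0.72.
The 1990s: TFP = 0.1 + 0.14 + 1.296 = 1.536%.
The 2000s: TFP = 2.9 − 0.364 − 0.288 = 2.248%.
Difference = 1.536 − (2.248) = -0.712 pp.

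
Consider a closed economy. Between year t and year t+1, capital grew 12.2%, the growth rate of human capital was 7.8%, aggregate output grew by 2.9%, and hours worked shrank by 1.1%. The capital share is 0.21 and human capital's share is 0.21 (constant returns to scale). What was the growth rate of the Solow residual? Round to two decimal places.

Labor's share = 1 − 0.21 − 0.21 = 0.58.
Capital: 0.21 × 12.2 = 2.562 pp.
Human capital: 0.21 × 7.8 = 1.638 pp.
Hours worked: 0.58 × (-1.1) = -0.638 pp.
TFP growth = 2.9 − 3.562 = -0.662%.

-0.66%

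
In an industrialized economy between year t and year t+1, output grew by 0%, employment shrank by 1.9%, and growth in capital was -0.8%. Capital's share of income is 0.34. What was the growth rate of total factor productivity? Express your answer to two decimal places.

1.53%

Labor's share = 1 − 0.34 = 0.66.
Capital: 0.34 × (-0.8) = -0.272 pp.
Employment: 0.66 × (-1.9) = -1.254 pp.
TFP growth = 0 + 1.526 = 1.526%.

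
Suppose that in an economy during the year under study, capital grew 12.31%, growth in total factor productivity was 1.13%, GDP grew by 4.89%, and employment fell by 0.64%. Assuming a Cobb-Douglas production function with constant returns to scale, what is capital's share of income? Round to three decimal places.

Capital's share of income is 0.340.

gY = gA + α·gK + (1−α)·gL, so gY − gA − gL = α(gK − gL).
4.89 − 1.13 + 0.64 = α × (12.31 − (-0.64)).
4.4 = 12.95 α, so α = 0.33977.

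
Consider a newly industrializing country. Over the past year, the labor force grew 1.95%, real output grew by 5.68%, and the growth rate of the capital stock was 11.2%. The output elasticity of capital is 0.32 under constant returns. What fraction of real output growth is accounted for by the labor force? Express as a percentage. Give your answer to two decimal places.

Labor's share = 1 − 0.32 = 0.68.
The labor force contributed 0.68 × 1.95 = 1.326 pp.
Share of growth = 1.326 / 5.68 × 100 = 23.3451%.

23.35%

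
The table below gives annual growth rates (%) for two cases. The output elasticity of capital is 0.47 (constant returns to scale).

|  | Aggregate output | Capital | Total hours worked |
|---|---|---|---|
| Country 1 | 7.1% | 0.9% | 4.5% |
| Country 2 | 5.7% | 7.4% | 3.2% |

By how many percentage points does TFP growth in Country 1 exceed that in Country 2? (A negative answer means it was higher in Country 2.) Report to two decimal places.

3.77 percentage points

Labor's share = 1 − 0.47 = 0.53.
Country 1: TFP = 7.1 − 0.423 − 2.385 = 4.292%.
Country 2: TFP = 5.7 − 3.478 − 1.696 = 0.526%.
Difference = 4.292 − (0.526) = 3.766 pp.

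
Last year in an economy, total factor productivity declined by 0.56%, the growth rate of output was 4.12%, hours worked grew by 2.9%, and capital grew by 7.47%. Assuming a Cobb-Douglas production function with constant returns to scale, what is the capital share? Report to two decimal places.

gY = gA + α·gK + (1−α)·gL, so gY − gA − gL = α(gK − gL).
4.12 + 0.56 − 2.9 = α × (7.47 − 2.9).
1.78 = 4.57 α, so α = 0.3895.

The capital share is 0.39.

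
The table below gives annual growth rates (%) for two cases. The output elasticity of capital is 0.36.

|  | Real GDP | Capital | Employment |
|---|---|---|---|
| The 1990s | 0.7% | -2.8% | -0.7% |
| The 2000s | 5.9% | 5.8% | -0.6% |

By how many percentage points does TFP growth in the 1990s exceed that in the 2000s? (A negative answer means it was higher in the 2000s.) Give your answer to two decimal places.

Labor's share = 1 − 0.36 = 0.64.
The 1990s: TFP = 0.7 + 1.008 + 0.448 = 2.156%.
The 2000s: TFP = 5.9 − 2.088 + 0.384 = 4.196%.
Difference = 2.156 − (4.196) = -2.04 pp.

-2.04 percentage points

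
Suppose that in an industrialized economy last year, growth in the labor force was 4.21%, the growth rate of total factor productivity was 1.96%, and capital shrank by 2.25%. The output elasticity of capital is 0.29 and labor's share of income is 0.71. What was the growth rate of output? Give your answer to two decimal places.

Labor's share = 1 − 0.29 = 0.71.
Capital: 0.29 × (-2.25) = -0.6525 pp.
The labor force: 0.71 × 4.21 = 2.9891 pp.
Output growth = 1.96 + 2.3366 = 4.2966%.

4.30%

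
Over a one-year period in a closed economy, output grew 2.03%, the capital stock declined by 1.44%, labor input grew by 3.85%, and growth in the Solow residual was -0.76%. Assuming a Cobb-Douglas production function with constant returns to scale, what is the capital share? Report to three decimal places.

gY = gA + α·gK + (1−α)·gL, so gY − gA − gL = α(gK − gL).
2.03 + 0.76 − 3.85 = α × (-1.44 − 3.85).
-1.06 = -5.29 α, so α = 0.20038.

0.200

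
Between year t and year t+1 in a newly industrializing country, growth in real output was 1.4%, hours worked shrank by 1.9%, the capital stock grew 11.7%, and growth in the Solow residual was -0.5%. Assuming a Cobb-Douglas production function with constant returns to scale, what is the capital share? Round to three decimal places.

0.279

gY = gA + α·gK + (1−α)·gL, so gY − gA − gL = α(gK − gL).
1.4 + 0.5 + 1.9 = α × (11.7 − (-1.9)).
3.8 = 13.6 α, so α = 0.27941.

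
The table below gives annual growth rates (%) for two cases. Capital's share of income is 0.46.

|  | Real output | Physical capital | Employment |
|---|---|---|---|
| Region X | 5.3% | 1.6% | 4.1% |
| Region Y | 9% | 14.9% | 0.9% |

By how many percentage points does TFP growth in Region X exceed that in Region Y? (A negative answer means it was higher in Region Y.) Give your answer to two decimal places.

0.69 percentage points

Labor's share = 1 − 0.46 = 0.54.
Region X: TFP = 5.3 − 0.736 − 2.214 = 2.35%.
Region Y: TFP = 9 − 6.854 − 0.486 = 1.66%.
Difference = 2.35 − (1.66) = 0.69 pp.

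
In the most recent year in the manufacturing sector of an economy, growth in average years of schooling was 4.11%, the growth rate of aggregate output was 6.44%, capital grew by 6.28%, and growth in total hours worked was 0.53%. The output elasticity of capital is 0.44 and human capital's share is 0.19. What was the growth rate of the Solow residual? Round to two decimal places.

2.70%

Labor's share = 1 − 0.44 − 0.19 = 0.37.
Capital: 0.44 × 6.28 = 2.7632 pp.
Average years of schooling: 0.19 × 4.11 = 0.7809 pp.
Total hours worked: 0.37 × 0.53 = 0.1961 pp.
TFP growth = 6.44 − 3.7402 = 2.6998%.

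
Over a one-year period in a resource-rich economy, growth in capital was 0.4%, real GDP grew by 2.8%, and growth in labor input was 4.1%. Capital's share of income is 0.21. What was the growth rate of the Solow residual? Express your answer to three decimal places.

Labor's share = 1 − 0.21 = 0.79.
Capital: 0.21 × 0.4 = 0.084 pp.
Labor input: 0.79 × 4.1 = 3.239 pp.
TFP growth = 2.8 − 3.323 = -0.523%.

-0.523%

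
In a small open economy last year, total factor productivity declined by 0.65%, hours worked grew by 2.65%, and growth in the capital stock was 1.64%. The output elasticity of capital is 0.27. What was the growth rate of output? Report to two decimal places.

1.73%

Labor's share = 1 − 0.27 = 0.73.
The capital stock: 0.27 × 1.64 = 0.4428 pp.
Hours worked: 0.73 × 2.65 = 1.9345 pp.
Output growth = -0.65 + 2.3773 = 1.7273%.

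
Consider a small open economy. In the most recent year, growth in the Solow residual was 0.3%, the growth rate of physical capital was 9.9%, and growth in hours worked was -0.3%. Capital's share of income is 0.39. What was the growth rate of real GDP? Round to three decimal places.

3.978%

Labor's share = 1 − 0.39 = 0.61.
Physical capital: 0.39 × 9.9 = 3.861 pp.
Hours worked: 0.61 × (-0.3) = -0.183 pp.
Output growth = 0.3 + 3.678 = 3.978%.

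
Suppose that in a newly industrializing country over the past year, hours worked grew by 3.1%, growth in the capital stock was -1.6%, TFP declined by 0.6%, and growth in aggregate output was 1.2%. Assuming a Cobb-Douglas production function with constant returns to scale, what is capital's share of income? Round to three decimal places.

α = 0.277

gY = gA + α·gK + (1−α)·gL, so gY − gA − gL = α(gK − gL).
1.2 + 0.6 − 3.1 = α × (-1.6 − 3.1).
-1.3 = -4.7 α, so α = 0.2766.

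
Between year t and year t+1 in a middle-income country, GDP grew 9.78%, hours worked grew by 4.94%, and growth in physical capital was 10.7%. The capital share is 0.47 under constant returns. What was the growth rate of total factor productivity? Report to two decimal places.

2.13%

Labor's share = 1 − 0.47 = 0.53.
Physical capital: 0.47 × 10.7 = 5.029 pp.
Hours worked: 0.53 × 4.94 = 2.6182 pp.
TFP growth = 9.78 − 7.6472 = 2.1328%.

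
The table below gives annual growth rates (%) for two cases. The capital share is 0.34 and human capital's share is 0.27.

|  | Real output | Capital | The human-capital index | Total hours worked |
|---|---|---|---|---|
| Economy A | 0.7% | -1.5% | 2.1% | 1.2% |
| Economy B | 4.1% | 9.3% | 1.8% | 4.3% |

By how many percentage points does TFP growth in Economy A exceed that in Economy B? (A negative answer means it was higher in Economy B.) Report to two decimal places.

1.40 percentage points

Labor's share = 1 − 0.34 − 0.27 = 0.39.
Economy A: TFP = 0.7 + 0.51 − 0.567 − 0.468 = 0.175%.
Economy B: TFP = 4.1 − 3.162 − 0.486 − 1.677 = -1.225%.
Difference = 0.175 − (-1.225) = 1.4 pp.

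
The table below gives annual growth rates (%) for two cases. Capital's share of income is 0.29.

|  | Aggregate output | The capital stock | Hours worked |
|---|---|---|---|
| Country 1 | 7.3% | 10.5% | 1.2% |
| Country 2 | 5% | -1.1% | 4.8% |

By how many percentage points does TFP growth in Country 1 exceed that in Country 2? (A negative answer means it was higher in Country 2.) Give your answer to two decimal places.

Labor's share = 1 − 0.29 = 0.71.
Country 1: TFP = 7.3 − 3.045 − 0.852 = 3.403%.
Country 2: TFP = 5 + 0.319 − 3.408 = 1.911%.
Difference = 3.403 − (1.911) = 1.492 pp.

1.49 percentage points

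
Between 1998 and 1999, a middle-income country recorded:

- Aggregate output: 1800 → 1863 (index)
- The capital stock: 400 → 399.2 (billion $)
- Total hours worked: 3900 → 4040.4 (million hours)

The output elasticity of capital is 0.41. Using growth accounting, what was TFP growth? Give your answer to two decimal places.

Aggregate output growth = (1863 − 1800) / 1800 = 3.5%.
The capital stock growth = (399.2 − 400) / 400 = -0.2%.
Total hours worked growth = (4040.4 − 3900) / 3900 = 3.6%.
Labor's share = 1 − 0.41 = 0.59.
The capital stock: 0.41 × (-0.2) = -0.082 pp.
Total hours worked: 0.59 × 3.6 = 2.124 pp.
TFP growth = 3.5 − 2.042 = 1.458%.

1.46%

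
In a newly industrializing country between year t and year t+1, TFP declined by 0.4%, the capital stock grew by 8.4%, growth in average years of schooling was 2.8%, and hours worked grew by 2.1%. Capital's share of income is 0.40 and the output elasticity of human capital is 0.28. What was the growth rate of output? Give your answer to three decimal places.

Labor's share = 1 − 0.4 − 0.28 = 0.32.
The capital stock: 0.4 × 8.4 = 3.36 pp.
Average years of schooling: 0.28 × 2.8 = 0.784 pp.
Hours worked: 0.32 × 2.1 = 0.672 pp.
Output growth = -0.4 + 4.816 = 4.416%.

4.416%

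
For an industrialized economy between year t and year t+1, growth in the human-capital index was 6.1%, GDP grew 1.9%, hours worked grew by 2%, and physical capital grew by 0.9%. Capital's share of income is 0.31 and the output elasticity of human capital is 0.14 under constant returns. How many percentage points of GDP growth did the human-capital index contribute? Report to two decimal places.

0.85 pp

Contribution = share × growth = 0.14 × 6.1 = 0.854 pp.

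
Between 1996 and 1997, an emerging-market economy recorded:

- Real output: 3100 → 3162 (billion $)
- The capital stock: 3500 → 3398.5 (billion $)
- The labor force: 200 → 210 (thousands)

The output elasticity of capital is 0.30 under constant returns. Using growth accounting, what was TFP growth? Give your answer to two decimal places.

-0.63%

Real output growth = (3162 − 3100) / 3100 = 2%.
The capital stock growth = (3398.5 − 3500) / 3500 = -2.9%.
The labor force growth = (210 − 200) / 200 = 5%.
Labor's share = 1 − 0.3 = 0.7.
The capital stock: 0.3 × (-2.9) = -0.87 pp.
The labor force: 0.7 × 5 = 3.5 pp.
TFP growth = 2 − 2.63 = -0.63%.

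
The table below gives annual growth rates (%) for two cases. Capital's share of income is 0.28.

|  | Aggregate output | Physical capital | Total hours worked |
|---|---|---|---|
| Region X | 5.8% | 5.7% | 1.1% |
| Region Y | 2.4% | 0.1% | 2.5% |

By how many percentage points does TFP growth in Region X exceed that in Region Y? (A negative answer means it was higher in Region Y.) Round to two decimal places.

2.84 percentage points

Labor's share = 1 − 0.28 = 0.72.
Region X: TFP = 5.8 − 1.596 − 0.792 = 3.412%.
Region Y: TFP = 2.4 − 0.028 − 1.8 = 0.572%.
Difference = 3.412 − (0.572) = 2.84 pp.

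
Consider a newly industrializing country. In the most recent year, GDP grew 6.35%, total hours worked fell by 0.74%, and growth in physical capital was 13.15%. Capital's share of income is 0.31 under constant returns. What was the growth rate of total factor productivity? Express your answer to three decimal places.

Labor's share = 1 − 0.31 = 0.69.
Physical capital: 0.31 × 13.15 = 4.0765 pp.
Total hours worked: 0.69 × (-0.74) = -0.5106 pp.
TFP growth = 6.35 − 3.5659 = 2.7841%.

Total factor productivity grew 2.784%.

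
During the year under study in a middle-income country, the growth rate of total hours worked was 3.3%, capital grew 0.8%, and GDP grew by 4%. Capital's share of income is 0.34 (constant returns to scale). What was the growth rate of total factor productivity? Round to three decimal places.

1.550%

Labor's share = 1 − 0.34 = 0.66.
Capital: 0.34 × 0.8 = 0.272 pp.
Total hours worked: 0.66 × 3.3 = 2.178 pp.
TFP growth = 4 − 2.45 = 1.55%.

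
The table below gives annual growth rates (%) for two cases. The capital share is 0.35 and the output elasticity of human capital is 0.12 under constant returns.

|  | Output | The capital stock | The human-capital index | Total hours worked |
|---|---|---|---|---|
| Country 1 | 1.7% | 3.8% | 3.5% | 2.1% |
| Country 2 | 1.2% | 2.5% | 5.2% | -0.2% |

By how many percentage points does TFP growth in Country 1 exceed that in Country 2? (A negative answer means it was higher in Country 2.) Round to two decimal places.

-0.97 percentage points

Labor's share = 1 − 0.35 − 0.12 = 0.53.
Country 1: TFP = 1.7 − 1.33 − 0.42 − 1.113 = -1.163%.
Country 2: TFP = 1.2 − 0.875 − 0.624 + 0.106 = -0.193%.
Difference = -1.163 − (-0.193) = -0.97 pp.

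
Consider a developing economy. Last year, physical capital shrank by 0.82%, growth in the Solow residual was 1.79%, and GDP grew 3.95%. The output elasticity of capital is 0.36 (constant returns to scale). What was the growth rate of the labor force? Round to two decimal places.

3.84%

Labor's share = 1 − 0.36 = 0.64.
gY = gA + 0.36×(-0.82) + 0.64×g.
0.64×g = 3.95 − 1.79 + 0.2952 = 2.4552.
g = 2.4552 / 0.64 = 3.8363%.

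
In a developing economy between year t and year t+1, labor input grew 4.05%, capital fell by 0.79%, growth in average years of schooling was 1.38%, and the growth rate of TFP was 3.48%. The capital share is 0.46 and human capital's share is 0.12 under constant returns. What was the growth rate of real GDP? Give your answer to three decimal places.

Real GDP grew 4.983%.

Labor's share = 1 − 0.46 − 0.12 = 0.42.
Capital: 0.46 × (-0.79) = -0.3634 pp.
Average years of schooling: 0.12 × 1.38 = 0.1656 pp.
Labor input: 0.42 × 4.05 = 1.701 pp.
Output growth = 3.48 + 1.5032 = 4.9832%.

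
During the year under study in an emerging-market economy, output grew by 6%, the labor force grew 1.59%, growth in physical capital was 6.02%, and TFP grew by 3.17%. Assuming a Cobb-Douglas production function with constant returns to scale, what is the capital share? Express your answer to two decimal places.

0.28

gY = gA + α·gK + (1−α)·gL, so gY − gA − gL = α(gK − gL).
6 − 3.17 − 1.59 = α × (6.02 − 1.59).
1.24 = 4.43 α, so α = 0.2799.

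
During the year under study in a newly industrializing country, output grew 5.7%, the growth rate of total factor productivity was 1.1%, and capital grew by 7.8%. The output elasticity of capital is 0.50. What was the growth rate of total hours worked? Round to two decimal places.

Labor's share = 1 − 0.5 = 0.5.
gY = gA + 0.5×7.8 + 0.5×g.
0.5×g = 5.7 − 1.1 − 3.9 = 0.7.
g = 0.7 / 0.5 = 1.4%.

Total hours worked grew 1.40%.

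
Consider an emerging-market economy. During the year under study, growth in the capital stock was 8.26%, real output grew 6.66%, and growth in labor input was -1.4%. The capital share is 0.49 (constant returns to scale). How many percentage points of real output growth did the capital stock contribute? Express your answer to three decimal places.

4.047

Contribution = share × growth = 0.49 × 8.26 = 4.0474 pp.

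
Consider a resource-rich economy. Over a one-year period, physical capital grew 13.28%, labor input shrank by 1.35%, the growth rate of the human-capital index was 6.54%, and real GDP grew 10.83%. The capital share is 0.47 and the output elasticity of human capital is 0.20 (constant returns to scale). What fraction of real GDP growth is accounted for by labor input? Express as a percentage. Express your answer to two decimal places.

Labor's share = 1 − 0.47 − 0.2 = 0.33.
Labor input contributed 0.33 × (-1.35) = -0.4455 pp.
Share of growth = -0.4455 / 10.83 × 100 = -4.1136%.

Labor input accounted for -4.11% of growth.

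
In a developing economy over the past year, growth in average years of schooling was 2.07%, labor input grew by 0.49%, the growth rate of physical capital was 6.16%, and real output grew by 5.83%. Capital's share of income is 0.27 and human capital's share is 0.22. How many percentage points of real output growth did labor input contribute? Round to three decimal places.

Labor's share = 1 − 0.27 − 0.22 = 0.51.
Contribution = share × growth = 0.51 × 0.49 = 0.2499 pp.

0.250 percentage points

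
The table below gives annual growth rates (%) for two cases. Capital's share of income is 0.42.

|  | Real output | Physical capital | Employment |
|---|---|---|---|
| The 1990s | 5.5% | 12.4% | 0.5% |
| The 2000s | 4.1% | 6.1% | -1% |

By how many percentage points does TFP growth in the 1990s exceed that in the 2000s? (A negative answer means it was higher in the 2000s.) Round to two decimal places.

-2.12 percentage points

Labor's share = 1 − 0.42 = 0.58.
The 1990s: TFP = 5.5 − 5.208 − 0.29 = 0.002%.
The 2000s: TFP = 4.1 − 2.562 + 0.58 = 2.118%.
Difference = 0.002 − (2.118) = -2.116 pp.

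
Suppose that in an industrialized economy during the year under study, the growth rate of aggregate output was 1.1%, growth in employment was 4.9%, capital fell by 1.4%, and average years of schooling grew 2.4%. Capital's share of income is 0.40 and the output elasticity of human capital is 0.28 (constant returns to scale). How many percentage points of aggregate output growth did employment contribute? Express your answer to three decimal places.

1.568 percentage points

Labor's share = 1 − 0.4 − 0.28 = 0.32.
Contribution = share × growth = 0.32 × 4.9 = 1.568 pp.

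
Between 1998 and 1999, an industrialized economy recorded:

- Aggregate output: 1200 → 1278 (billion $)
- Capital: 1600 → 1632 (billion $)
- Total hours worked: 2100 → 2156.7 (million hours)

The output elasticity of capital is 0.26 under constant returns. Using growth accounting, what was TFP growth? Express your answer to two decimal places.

3.98%

Aggregate output growth = (1278 − 1200) / 1200 = 6.5%.
Capital growth = (1632 − 1600) / 1600 = 2%.
Total hours worked growth = (2156.7 − 2100) / 2100 = 2.7%.
Labor's share = 1 − 0.26 = 0.74.
Capital: 0.26 × 2 = 0.52 pp.
Total hours worked: 0.74 × 2.7 = 1.998 pp.
TFP growth = 6.5 − 2.518 = 3.982%.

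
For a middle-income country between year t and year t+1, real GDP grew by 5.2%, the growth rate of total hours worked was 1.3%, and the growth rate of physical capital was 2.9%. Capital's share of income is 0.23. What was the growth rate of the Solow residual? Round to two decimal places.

Labor's share = 1 − 0.23 = 0.77.
Physical capital: 0.23 × 2.9 = 0.667 pp.
Total hours worked: 0.77 × 1.3 = 1.001 pp.
TFP growth = 5.2 − 1.668 = 3.532%.

3.53%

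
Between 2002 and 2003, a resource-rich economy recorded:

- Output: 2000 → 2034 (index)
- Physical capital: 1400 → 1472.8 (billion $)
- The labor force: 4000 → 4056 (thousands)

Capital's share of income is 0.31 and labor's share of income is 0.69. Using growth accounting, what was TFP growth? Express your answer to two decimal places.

Output growth = (2034 − 2000) / 2000 = 1.7%.
Physical capital growth = (1472.8 − 1400) / 1400 = 5.2%.
The labor force growth = (4056 − 4000) / 4000 = 1.4%.
Labor's share = 1 − 0.31 = 0.69.
Physical capital: 0.31 × 5.2 = 1.612 pp.
The labor force: 0.69 × 1.4 = 0.966 pp.
TFP growth = 1.7 − 2.578 = -0.878%.

-0.88%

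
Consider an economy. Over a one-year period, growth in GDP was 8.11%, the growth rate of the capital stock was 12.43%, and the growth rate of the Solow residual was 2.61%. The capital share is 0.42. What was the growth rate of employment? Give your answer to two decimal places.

0.48%

Labor's share = 1 − 0.42 = 0.58.
gY = gA + 0.42×12.43 + 0.58×g.
0.58×g = 8.11 − 2.61 − 5.2206 = 0.2794.
g = 0.2794 / 0.58 = 0.4817%.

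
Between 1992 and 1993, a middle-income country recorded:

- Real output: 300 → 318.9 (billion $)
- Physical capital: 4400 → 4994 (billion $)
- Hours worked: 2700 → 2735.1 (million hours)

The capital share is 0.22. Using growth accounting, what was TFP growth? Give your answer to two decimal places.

Real output growth = (318.9 − 300) / 300 = 6.3%.
Physical capital growth = (4994 − 4400) / 4400 = 13.5%.
Hours worked growth = (2735.1 − 2700) / 2700 = 1.3%.
Labor's share = 1 − 0.22 = 0.78.
Physical capital: 0.22 × 13.5 = 2.97 pp.
Hours worked: 0.78 × 1.3 = 1.014 pp.
TFP growth = 6.3 − 3.984 = 2.316%.

TFP grew 2.32%.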